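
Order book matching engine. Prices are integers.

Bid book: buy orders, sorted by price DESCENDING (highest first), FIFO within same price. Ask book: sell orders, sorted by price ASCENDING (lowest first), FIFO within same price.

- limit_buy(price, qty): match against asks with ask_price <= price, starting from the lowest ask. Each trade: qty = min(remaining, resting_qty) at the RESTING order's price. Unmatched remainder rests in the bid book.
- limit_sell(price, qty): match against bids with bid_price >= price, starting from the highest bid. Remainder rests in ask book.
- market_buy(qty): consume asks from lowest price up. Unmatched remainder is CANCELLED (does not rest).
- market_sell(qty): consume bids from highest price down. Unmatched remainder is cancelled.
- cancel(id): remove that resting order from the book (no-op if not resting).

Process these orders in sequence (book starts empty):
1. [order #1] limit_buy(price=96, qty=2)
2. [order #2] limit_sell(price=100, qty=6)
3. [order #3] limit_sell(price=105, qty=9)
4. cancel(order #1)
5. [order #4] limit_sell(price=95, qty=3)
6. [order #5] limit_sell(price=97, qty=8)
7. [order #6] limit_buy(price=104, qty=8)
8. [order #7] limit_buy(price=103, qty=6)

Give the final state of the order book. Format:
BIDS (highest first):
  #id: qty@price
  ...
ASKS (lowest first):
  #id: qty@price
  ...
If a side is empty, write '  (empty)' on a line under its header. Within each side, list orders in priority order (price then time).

Answer: BIDS (highest first):
  (empty)
ASKS (lowest first):
  #2: 3@100
  #3: 9@105

Derivation:
After op 1 [order #1] limit_buy(price=96, qty=2): fills=none; bids=[#1:2@96] asks=[-]
After op 2 [order #2] limit_sell(price=100, qty=6): fills=none; bids=[#1:2@96] asks=[#2:6@100]
After op 3 [order #3] limit_sell(price=105, qty=9): fills=none; bids=[#1:2@96] asks=[#2:6@100 #3:9@105]
After op 4 cancel(order #1): fills=none; bids=[-] asks=[#2:6@100 #3:9@105]
After op 5 [order #4] limit_sell(price=95, qty=3): fills=none; bids=[-] asks=[#4:3@95 #2:6@100 #3:9@105]
After op 6 [order #5] limit_sell(price=97, qty=8): fills=none; bids=[-] asks=[#4:3@95 #5:8@97 #2:6@100 #3:9@105]
After op 7 [order #6] limit_buy(price=104, qty=8): fills=#6x#4:3@95 #6x#5:5@97; bids=[-] asks=[#5:3@97 #2:6@100 #3:9@105]
After op 8 [order #7] limit_buy(price=103, qty=6): fills=#7x#5:3@97 #7x#2:3@100; bids=[-] asks=[#2:3@100 #3:9@105]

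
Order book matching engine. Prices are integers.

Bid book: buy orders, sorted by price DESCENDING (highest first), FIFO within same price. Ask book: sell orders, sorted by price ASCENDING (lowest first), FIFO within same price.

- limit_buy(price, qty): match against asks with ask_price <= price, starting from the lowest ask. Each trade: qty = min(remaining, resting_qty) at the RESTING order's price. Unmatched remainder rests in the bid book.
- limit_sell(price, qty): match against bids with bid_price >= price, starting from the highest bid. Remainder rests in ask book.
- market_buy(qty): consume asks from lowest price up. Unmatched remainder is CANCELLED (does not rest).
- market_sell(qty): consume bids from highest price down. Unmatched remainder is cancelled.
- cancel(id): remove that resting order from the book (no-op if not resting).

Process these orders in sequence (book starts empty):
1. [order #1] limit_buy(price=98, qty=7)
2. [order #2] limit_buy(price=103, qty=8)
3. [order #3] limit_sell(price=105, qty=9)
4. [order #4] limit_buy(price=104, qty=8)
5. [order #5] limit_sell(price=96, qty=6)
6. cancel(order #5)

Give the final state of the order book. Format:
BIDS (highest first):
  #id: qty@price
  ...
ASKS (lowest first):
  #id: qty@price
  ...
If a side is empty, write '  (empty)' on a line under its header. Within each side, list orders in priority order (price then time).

After op 1 [order #1] limit_buy(price=98, qty=7): fills=none; bids=[#1:7@98] asks=[-]
After op 2 [order #2] limit_buy(price=103, qty=8): fills=none; bids=[#2:8@103 #1:7@98] asks=[-]
After op 3 [order #3] limit_sell(price=105, qty=9): fills=none; bids=[#2:8@103 #1:7@98] asks=[#3:9@105]
After op 4 [order #4] limit_buy(price=104, qty=8): fills=none; bids=[#4:8@104 #2:8@103 #1:7@98] asks=[#3:9@105]
After op 5 [order #5] limit_sell(price=96, qty=6): fills=#4x#5:6@104; bids=[#4:2@104 #2:8@103 #1:7@98] asks=[#3:9@105]
After op 6 cancel(order #5): fills=none; bids=[#4:2@104 #2:8@103 #1:7@98] asks=[#3:9@105]

Answer: BIDS (highest first):
  #4: 2@104
  #2: 8@103
  #1: 7@98
ASKS (lowest first):
  #3: 9@105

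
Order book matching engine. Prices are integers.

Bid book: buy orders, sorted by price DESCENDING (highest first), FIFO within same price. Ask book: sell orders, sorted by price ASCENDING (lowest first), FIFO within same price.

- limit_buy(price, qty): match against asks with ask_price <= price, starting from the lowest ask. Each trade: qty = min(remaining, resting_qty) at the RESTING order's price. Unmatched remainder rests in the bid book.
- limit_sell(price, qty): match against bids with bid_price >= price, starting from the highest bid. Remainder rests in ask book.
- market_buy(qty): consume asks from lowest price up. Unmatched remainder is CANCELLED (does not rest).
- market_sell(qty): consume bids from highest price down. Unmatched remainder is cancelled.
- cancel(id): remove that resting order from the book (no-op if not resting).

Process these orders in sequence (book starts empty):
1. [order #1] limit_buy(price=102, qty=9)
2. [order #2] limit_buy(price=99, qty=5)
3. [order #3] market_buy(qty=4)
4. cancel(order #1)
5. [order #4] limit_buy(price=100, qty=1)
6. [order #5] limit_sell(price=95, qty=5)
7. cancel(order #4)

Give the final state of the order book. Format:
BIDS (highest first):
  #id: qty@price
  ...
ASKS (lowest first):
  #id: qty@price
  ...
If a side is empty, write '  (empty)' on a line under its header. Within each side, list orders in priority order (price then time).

After op 1 [order #1] limit_buy(price=102, qty=9): fills=none; bids=[#1:9@102] asks=[-]
After op 2 [order #2] limit_buy(price=99, qty=5): fills=none; bids=[#1:9@102 #2:5@99] asks=[-]
After op 3 [order #3] market_buy(qty=4): fills=none; bids=[#1:9@102 #2:5@99] asks=[-]
After op 4 cancel(order #1): fills=none; bids=[#2:5@99] asks=[-]
After op 5 [order #4] limit_buy(price=100, qty=1): fills=none; bids=[#4:1@100 #2:5@99] asks=[-]
After op 6 [order #5] limit_sell(price=95, qty=5): fills=#4x#5:1@100 #2x#5:4@99; bids=[#2:1@99] asks=[-]
After op 7 cancel(order #4): fills=none; bids=[#2:1@99] asks=[-]

Answer: BIDS (highest first):
  #2: 1@99
ASKS (lowest first):
  (empty)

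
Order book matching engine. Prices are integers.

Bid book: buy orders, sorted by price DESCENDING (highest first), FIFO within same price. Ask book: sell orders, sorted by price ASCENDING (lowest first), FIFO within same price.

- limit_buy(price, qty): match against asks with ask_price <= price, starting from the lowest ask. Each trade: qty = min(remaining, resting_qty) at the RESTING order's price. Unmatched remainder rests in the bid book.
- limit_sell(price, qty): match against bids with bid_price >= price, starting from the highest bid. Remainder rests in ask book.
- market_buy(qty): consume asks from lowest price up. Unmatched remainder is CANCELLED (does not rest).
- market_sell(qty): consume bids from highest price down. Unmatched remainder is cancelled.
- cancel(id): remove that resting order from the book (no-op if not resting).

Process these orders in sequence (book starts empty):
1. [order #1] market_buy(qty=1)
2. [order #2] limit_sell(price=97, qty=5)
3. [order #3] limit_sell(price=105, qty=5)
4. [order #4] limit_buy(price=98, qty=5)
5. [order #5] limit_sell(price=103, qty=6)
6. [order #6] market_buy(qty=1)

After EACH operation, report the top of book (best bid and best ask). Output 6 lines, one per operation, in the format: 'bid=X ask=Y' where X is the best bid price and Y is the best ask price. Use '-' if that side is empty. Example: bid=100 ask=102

Answer: bid=- ask=-
bid=- ask=97
bid=- ask=97
bid=- ask=105
bid=- ask=103
bid=- ask=103

Derivation:
After op 1 [order #1] market_buy(qty=1): fills=none; bids=[-] asks=[-]
After op 2 [order #2] limit_sell(price=97, qty=5): fills=none; bids=[-] asks=[#2:5@97]
After op 3 [order #3] limit_sell(price=105, qty=5): fills=none; bids=[-] asks=[#2:5@97 #3:5@105]
After op 4 [order #4] limit_buy(price=98, qty=5): fills=#4x#2:5@97; bids=[-] asks=[#3:5@105]
After op 5 [order #5] limit_sell(price=103, qty=6): fills=none; bids=[-] asks=[#5:6@103 #3:5@105]
After op 6 [order #6] market_buy(qty=1): fills=#6x#5:1@103; bids=[-] asks=[#5:5@103 #3:5@105]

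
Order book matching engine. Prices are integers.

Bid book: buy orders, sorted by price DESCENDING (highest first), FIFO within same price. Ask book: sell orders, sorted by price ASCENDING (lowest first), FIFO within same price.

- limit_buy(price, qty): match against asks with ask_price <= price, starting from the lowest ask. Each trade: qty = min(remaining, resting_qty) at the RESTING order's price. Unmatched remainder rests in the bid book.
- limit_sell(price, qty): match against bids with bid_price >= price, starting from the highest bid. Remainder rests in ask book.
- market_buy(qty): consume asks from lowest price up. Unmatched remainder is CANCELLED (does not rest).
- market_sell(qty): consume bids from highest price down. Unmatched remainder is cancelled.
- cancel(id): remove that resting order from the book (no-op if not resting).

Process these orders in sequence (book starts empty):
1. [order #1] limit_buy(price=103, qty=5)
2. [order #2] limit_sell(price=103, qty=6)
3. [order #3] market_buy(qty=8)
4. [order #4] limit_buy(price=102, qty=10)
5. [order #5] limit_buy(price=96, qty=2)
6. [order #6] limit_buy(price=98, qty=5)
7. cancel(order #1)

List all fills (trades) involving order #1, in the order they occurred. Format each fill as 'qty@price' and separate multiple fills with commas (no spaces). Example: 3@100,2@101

Answer: 5@103

Derivation:
After op 1 [order #1] limit_buy(price=103, qty=5): fills=none; bids=[#1:5@103] asks=[-]
After op 2 [order #2] limit_sell(price=103, qty=6): fills=#1x#2:5@103; bids=[-] asks=[#2:1@103]
After op 3 [order #3] market_buy(qty=8): fills=#3x#2:1@103; bids=[-] asks=[-]
After op 4 [order #4] limit_buy(price=102, qty=10): fills=none; bids=[#4:10@102] asks=[-]
After op 5 [order #5] limit_buy(price=96, qty=2): fills=none; bids=[#4:10@102 #5:2@96] asks=[-]
After op 6 [order #6] limit_buy(price=98, qty=5): fills=none; bids=[#4:10@102 #6:5@98 #5:2@96] asks=[-]
After op 7 cancel(order #1): fills=none; bids=[#4:10@102 #6:5@98 #5:2@96] asks=[-]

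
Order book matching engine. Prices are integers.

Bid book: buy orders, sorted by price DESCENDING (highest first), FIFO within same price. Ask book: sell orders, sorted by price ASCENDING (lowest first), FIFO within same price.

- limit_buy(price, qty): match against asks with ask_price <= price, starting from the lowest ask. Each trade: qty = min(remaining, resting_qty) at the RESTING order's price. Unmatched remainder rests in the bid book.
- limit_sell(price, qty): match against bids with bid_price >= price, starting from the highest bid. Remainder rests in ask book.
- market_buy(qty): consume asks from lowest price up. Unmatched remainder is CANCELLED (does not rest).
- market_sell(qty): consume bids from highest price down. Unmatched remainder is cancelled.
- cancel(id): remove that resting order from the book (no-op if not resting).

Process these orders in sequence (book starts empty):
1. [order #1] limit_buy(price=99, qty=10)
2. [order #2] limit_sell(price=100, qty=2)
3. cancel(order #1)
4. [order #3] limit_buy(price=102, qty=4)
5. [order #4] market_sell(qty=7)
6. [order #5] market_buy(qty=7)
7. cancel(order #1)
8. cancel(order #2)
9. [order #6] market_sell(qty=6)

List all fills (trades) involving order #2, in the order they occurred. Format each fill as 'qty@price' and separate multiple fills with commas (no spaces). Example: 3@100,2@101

After op 1 [order #1] limit_buy(price=99, qty=10): fills=none; bids=[#1:10@99] asks=[-]
After op 2 [order #2] limit_sell(price=100, qty=2): fills=none; bids=[#1:10@99] asks=[#2:2@100]
After op 3 cancel(order #1): fills=none; bids=[-] asks=[#2:2@100]
After op 4 [order #3] limit_buy(price=102, qty=4): fills=#3x#2:2@100; bids=[#3:2@102] asks=[-]
After op 5 [order #4] market_sell(qty=7): fills=#3x#4:2@102; bids=[-] asks=[-]
After op 6 [order #5] market_buy(qty=7): fills=none; bids=[-] asks=[-]
After op 7 cancel(order #1): fills=none; bids=[-] asks=[-]
After op 8 cancel(order #2): fills=none; bids=[-] asks=[-]
After op 9 [order #6] market_sell(qty=6): fills=none; bids=[-] asks=[-]

Answer: 2@100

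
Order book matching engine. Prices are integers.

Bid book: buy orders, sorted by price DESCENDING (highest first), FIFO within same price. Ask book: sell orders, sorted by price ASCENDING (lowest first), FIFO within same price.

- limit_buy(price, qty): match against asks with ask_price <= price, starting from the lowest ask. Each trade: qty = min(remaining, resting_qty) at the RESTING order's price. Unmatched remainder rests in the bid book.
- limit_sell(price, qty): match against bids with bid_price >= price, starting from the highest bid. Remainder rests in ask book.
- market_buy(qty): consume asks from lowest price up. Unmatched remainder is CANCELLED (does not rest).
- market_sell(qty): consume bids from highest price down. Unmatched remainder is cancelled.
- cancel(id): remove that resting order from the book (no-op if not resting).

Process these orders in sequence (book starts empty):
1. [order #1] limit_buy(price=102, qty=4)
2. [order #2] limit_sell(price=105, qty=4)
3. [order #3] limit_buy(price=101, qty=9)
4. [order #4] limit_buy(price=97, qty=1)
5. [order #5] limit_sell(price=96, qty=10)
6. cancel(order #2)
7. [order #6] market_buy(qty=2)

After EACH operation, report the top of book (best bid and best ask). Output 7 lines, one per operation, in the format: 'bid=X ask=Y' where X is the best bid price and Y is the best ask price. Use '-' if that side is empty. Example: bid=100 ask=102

After op 1 [order #1] limit_buy(price=102, qty=4): fills=none; bids=[#1:4@102] asks=[-]
After op 2 [order #2] limit_sell(price=105, qty=4): fills=none; bids=[#1:4@102] asks=[#2:4@105]
After op 3 [order #3] limit_buy(price=101, qty=9): fills=none; bids=[#1:4@102 #3:9@101] asks=[#2:4@105]
After op 4 [order #4] limit_buy(price=97, qty=1): fills=none; bids=[#1:4@102 #3:9@101 #4:1@97] asks=[#2:4@105]
After op 5 [order #5] limit_sell(price=96, qty=10): fills=#1x#5:4@102 #3x#5:6@101; bids=[#3:3@101 #4:1@97] asks=[#2:4@105]
After op 6 cancel(order #2): fills=none; bids=[#3:3@101 #4:1@97] asks=[-]
After op 7 [order #6] market_buy(qty=2): fills=none; bids=[#3:3@101 #4:1@97] asks=[-]

Answer: bid=102 ask=-
bid=102 ask=105
bid=102 ask=105
bid=102 ask=105
bid=101 ask=105
bid=101 ask=-
bid=101 ask=-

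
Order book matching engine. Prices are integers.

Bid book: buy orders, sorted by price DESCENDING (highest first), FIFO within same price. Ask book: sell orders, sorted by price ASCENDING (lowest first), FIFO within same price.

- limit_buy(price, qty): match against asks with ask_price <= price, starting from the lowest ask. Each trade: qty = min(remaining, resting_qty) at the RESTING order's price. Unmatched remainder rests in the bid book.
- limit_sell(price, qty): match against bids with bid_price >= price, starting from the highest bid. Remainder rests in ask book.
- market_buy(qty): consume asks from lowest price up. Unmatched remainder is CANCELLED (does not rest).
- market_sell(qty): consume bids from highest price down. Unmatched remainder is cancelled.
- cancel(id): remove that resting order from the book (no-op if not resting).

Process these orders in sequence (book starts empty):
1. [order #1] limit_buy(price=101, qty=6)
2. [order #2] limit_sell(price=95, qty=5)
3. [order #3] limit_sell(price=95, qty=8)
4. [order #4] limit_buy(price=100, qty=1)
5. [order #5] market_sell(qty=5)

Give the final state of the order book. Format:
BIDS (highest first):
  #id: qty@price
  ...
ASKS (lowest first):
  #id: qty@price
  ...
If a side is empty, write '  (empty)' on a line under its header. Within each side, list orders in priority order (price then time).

Answer: BIDS (highest first):
  (empty)
ASKS (lowest first):
  #3: 6@95

Derivation:
After op 1 [order #1] limit_buy(price=101, qty=6): fills=none; bids=[#1:6@101] asks=[-]
After op 2 [order #2] limit_sell(price=95, qty=5): fills=#1x#2:5@101; bids=[#1:1@101] asks=[-]
After op 3 [order #3] limit_sell(price=95, qty=8): fills=#1x#3:1@101; bids=[-] asks=[#3:7@95]
After op 4 [order #4] limit_buy(price=100, qty=1): fills=#4x#3:1@95; bids=[-] asks=[#3:6@95]
After op 5 [order #5] market_sell(qty=5): fills=none; bids=[-] asks=[#3:6@95]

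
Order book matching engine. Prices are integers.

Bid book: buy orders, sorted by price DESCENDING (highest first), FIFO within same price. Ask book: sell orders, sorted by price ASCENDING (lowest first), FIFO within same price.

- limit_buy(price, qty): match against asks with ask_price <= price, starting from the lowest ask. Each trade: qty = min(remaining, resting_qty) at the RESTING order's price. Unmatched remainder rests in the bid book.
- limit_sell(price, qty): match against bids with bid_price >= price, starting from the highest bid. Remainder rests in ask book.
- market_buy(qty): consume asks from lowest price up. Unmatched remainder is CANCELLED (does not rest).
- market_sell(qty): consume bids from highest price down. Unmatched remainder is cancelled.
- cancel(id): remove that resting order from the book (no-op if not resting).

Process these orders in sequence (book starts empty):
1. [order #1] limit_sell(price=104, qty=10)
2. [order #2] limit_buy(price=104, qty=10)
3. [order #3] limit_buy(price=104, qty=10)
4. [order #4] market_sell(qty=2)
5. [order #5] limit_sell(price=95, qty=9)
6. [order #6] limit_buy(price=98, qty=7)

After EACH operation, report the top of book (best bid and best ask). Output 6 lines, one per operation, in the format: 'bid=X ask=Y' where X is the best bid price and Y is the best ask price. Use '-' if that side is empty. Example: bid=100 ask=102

After op 1 [order #1] limit_sell(price=104, qty=10): fills=none; bids=[-] asks=[#1:10@104]
After op 2 [order #2] limit_buy(price=104, qty=10): fills=#2x#1:10@104; bids=[-] asks=[-]
After op 3 [order #3] limit_buy(price=104, qty=10): fills=none; bids=[#3:10@104] asks=[-]
After op 4 [order #4] market_sell(qty=2): fills=#3x#4:2@104; bids=[#3:8@104] asks=[-]
After op 5 [order #5] limit_sell(price=95, qty=9): fills=#3x#5:8@104; bids=[-] asks=[#5:1@95]
After op 6 [order #6] limit_buy(price=98, qty=7): fills=#6x#5:1@95; bids=[#6:6@98] asks=[-]

Answer: bid=- ask=104
bid=- ask=-
bid=104 ask=-
bid=104 ask=-
bid=- ask=95
bid=98 ask=-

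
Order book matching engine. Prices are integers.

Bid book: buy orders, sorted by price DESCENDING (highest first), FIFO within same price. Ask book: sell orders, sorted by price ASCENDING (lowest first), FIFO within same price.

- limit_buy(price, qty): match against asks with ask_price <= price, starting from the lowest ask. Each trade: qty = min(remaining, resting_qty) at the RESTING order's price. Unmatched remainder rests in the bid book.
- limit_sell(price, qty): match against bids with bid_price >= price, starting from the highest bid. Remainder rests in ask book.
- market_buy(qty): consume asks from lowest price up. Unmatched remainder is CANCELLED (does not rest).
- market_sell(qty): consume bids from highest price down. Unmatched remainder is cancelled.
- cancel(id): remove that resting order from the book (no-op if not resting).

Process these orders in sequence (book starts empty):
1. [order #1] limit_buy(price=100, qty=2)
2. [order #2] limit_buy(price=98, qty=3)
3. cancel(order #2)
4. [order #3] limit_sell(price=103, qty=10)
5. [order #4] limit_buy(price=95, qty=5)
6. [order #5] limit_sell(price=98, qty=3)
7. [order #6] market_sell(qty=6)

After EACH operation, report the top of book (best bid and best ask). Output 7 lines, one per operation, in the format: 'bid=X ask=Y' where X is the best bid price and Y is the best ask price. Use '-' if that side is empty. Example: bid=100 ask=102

Answer: bid=100 ask=-
bid=100 ask=-
bid=100 ask=-
bid=100 ask=103
bid=100 ask=103
bid=95 ask=98
bid=- ask=98

Derivation:
After op 1 [order #1] limit_buy(price=100, qty=2): fills=none; bids=[#1:2@100] asks=[-]
After op 2 [order #2] limit_buy(price=98, qty=3): fills=none; bids=[#1:2@100 #2:3@98] asks=[-]
After op 3 cancel(order #2): fills=none; bids=[#1:2@100] asks=[-]
After op 4 [order #3] limit_sell(price=103, qty=10): fills=none; bids=[#1:2@100] asks=[#3:10@103]
After op 5 [order #4] limit_buy(price=95, qty=5): fills=none; bids=[#1:2@100 #4:5@95] asks=[#3:10@103]
After op 6 [order #5] limit_sell(price=98, qty=3): fills=#1x#5:2@100; bids=[#4:5@95] asks=[#5:1@98 #3:10@103]
After op 7 [order #6] market_sell(qty=6): fills=#4x#6:5@95; bids=[-] asks=[#5:1@98 #3:10@103]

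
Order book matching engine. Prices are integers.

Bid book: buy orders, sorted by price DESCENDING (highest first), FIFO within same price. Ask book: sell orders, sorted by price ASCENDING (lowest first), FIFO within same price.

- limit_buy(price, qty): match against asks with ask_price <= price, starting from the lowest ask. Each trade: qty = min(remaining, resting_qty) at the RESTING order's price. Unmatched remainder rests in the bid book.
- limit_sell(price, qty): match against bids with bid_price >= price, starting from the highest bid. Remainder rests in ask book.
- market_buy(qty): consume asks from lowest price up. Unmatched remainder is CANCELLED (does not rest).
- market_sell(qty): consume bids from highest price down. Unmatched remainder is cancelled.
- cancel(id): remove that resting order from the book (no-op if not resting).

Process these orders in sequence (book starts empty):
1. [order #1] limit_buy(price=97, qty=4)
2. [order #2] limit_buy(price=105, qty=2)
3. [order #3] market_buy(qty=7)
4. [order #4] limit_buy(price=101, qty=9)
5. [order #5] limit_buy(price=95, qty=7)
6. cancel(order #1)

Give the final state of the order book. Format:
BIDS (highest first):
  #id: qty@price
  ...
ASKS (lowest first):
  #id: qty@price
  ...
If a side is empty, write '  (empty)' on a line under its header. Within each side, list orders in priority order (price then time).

After op 1 [order #1] limit_buy(price=97, qty=4): fills=none; bids=[#1:4@97] asks=[-]
After op 2 [order #2] limit_buy(price=105, qty=2): fills=none; bids=[#2:2@105 #1:4@97] asks=[-]
After op 3 [order #3] market_buy(qty=7): fills=none; bids=[#2:2@105 #1:4@97] asks=[-]
After op 4 [order #4] limit_buy(price=101, qty=9): fills=none; bids=[#2:2@105 #4:9@101 #1:4@97] asks=[-]
After op 5 [order #5] limit_buy(price=95, qty=7): fills=none; bids=[#2:2@105 #4:9@101 #1:4@97 #5:7@95] asks=[-]
After op 6 cancel(order #1): fills=none; bids=[#2:2@105 #4:9@101 #5:7@95] asks=[-]

Answer: BIDS (highest first):
  #2: 2@105
  #4: 9@101
  #5: 7@95
ASKS (lowest first):
  (empty)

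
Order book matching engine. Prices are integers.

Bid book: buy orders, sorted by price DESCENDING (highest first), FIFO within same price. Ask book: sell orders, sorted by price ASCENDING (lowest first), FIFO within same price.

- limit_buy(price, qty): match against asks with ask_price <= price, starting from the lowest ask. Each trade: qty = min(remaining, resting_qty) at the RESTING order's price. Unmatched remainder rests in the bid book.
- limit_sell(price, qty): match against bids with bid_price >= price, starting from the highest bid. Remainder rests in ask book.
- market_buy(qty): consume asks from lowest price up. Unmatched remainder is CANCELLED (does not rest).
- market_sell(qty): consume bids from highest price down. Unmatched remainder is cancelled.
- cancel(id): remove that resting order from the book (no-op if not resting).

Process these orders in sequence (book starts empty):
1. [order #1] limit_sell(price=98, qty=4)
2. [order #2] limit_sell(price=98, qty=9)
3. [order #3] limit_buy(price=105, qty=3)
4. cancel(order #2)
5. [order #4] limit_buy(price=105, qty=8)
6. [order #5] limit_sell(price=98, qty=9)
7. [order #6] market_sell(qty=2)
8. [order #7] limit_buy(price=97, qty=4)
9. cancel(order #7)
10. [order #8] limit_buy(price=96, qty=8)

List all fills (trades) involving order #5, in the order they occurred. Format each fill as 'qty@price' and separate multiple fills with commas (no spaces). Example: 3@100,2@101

After op 1 [order #1] limit_sell(price=98, qty=4): fills=none; bids=[-] asks=[#1:4@98]
After op 2 [order #2] limit_sell(price=98, qty=9): fills=none; bids=[-] asks=[#1:4@98 #2:9@98]
After op 3 [order #3] limit_buy(price=105, qty=3): fills=#3x#1:3@98; bids=[-] asks=[#1:1@98 #2:9@98]
After op 4 cancel(order #2): fills=none; bids=[-] asks=[#1:1@98]
After op 5 [order #4] limit_buy(price=105, qty=8): fills=#4x#1:1@98; bids=[#4:7@105] asks=[-]
After op 6 [order #5] limit_sell(price=98, qty=9): fills=#4x#5:7@105; bids=[-] asks=[#5:2@98]
After op 7 [order #6] market_sell(qty=2): fills=none; bids=[-] asks=[#5:2@98]
After op 8 [order #7] limit_buy(price=97, qty=4): fills=none; bids=[#7:4@97] asks=[#5:2@98]
After op 9 cancel(order #7): fills=none; bids=[-] asks=[#5:2@98]
After op 10 [order #8] limit_buy(price=96, qty=8): fills=none; bids=[#8:8@96] asks=[#5:2@98]

Answer: 7@105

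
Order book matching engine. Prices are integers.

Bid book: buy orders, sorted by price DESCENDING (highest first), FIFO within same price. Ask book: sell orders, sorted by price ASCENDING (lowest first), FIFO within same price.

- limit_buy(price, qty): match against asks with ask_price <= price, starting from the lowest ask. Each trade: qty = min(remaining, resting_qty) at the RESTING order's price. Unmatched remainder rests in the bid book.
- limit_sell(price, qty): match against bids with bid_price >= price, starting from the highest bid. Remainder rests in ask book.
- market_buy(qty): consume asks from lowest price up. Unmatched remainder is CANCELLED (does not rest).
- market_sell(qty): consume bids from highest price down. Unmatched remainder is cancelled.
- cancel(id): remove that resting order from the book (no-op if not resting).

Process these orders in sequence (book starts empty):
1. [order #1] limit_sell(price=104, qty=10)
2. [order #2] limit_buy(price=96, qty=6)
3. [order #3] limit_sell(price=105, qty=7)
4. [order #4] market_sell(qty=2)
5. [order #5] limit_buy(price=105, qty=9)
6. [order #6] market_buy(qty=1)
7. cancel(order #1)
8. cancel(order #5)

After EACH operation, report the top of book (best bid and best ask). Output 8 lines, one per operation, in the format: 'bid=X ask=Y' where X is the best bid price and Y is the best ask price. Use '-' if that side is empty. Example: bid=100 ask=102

Answer: bid=- ask=104
bid=96 ask=104
bid=96 ask=104
bid=96 ask=104
bid=96 ask=104
bid=96 ask=105
bid=96 ask=105
bid=96 ask=105

Derivation:
After op 1 [order #1] limit_sell(price=104, qty=10): fills=none; bids=[-] asks=[#1:10@104]
After op 2 [order #2] limit_buy(price=96, qty=6): fills=none; bids=[#2:6@96] asks=[#1:10@104]
After op 3 [order #3] limit_sell(price=105, qty=7): fills=none; bids=[#2:6@96] asks=[#1:10@104 #3:7@105]
After op 4 [order #4] market_sell(qty=2): fills=#2x#4:2@96; bids=[#2:4@96] asks=[#1:10@104 #3:7@105]
After op 5 [order #5] limit_buy(price=105, qty=9): fills=#5x#1:9@104; bids=[#2:4@96] asks=[#1:1@104 #3:7@105]
After op 6 [order #6] market_buy(qty=1): fills=#6x#1:1@104; bids=[#2:4@96] asks=[#3:7@105]
After op 7 cancel(order #1): fills=none; bids=[#2:4@96] asks=[#3:7@105]
After op 8 cancel(order #5): fills=none; bids=[#2:4@96] asks=[#3:7@105]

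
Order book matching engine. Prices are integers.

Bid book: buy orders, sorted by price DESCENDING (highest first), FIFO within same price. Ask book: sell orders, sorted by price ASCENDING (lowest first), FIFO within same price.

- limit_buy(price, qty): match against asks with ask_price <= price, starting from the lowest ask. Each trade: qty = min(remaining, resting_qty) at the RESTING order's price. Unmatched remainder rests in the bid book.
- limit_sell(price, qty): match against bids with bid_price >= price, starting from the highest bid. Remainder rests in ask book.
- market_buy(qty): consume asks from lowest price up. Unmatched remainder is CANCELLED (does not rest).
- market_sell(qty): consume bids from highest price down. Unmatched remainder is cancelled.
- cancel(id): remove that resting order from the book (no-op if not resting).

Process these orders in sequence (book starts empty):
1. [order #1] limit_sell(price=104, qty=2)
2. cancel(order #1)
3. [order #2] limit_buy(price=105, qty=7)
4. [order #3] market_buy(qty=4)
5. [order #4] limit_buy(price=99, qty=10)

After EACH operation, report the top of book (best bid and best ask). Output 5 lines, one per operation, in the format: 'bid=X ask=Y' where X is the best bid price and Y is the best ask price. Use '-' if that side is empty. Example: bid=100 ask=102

Answer: bid=- ask=104
bid=- ask=-
bid=105 ask=-
bid=105 ask=-
bid=105 ask=-

Derivation:
After op 1 [order #1] limit_sell(price=104, qty=2): fills=none; bids=[-] asks=[#1:2@104]
After op 2 cancel(order #1): fills=none; bids=[-] asks=[-]
After op 3 [order #2] limit_buy(price=105, qty=7): fills=none; bids=[#2:7@105] asks=[-]
After op 4 [order #3] market_buy(qty=4): fills=none; bids=[#2:7@105] asks=[-]
After op 5 [order #4] limit_buy(price=99, qty=10): fills=none; bids=[#2:7@105 #4:10@99] asks=[-]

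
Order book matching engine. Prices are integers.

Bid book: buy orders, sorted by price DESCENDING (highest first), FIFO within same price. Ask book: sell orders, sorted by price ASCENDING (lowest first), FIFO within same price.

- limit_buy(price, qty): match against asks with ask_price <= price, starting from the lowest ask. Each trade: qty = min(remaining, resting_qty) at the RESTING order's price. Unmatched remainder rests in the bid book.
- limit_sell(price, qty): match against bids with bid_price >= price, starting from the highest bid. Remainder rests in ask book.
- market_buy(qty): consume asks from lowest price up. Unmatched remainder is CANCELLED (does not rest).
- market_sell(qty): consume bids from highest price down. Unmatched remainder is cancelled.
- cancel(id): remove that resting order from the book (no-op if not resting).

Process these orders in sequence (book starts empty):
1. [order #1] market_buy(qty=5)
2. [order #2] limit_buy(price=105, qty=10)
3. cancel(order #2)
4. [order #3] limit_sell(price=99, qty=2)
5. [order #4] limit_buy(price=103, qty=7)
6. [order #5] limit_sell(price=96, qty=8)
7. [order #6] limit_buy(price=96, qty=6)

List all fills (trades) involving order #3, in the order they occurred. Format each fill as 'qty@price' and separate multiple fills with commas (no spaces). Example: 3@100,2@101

Answer: 2@99

Derivation:
After op 1 [order #1] market_buy(qty=5): fills=none; bids=[-] asks=[-]
After op 2 [order #2] limit_buy(price=105, qty=10): fills=none; bids=[#2:10@105] asks=[-]
After op 3 cancel(order #2): fills=none; bids=[-] asks=[-]
After op 4 [order #3] limit_sell(price=99, qty=2): fills=none; bids=[-] asks=[#3:2@99]
After op 5 [order #4] limit_buy(price=103, qty=7): fills=#4x#3:2@99; bids=[#4:5@103] asks=[-]
After op 6 [order #5] limit_sell(price=96, qty=8): fills=#4x#5:5@103; bids=[-] asks=[#5:3@96]
After op 7 [order #6] limit_buy(price=96, qty=6): fills=#6x#5:3@96; bids=[#6:3@96] asks=[-]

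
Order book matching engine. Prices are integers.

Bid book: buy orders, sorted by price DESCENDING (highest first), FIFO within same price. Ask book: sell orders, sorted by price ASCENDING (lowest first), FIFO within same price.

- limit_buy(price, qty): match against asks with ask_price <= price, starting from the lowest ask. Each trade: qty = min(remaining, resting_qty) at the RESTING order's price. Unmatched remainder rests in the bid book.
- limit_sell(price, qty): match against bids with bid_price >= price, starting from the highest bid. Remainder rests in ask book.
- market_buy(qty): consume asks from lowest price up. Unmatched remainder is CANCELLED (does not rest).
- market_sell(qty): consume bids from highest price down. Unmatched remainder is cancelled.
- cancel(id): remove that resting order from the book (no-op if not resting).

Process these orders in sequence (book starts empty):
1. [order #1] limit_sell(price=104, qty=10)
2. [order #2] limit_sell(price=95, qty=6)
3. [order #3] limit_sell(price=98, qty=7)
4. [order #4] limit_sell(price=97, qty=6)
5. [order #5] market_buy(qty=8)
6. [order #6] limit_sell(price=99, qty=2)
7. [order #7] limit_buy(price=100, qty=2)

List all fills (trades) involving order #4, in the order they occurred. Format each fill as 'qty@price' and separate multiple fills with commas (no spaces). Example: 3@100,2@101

After op 1 [order #1] limit_sell(price=104, qty=10): fills=none; bids=[-] asks=[#1:10@104]
After op 2 [order #2] limit_sell(price=95, qty=6): fills=none; bids=[-] asks=[#2:6@95 #1:10@104]
After op 3 [order #3] limit_sell(price=98, qty=7): fills=none; bids=[-] asks=[#2:6@95 #3:7@98 #1:10@104]
After op 4 [order #4] limit_sell(price=97, qty=6): fills=none; bids=[-] asks=[#2:6@95 #4:6@97 #3:7@98 #1:10@104]
After op 5 [order #5] market_buy(qty=8): fills=#5x#2:6@95 #5x#4:2@97; bids=[-] asks=[#4:4@97 #3:7@98 #1:10@104]
After op 6 [order #6] limit_sell(price=99, qty=2): fills=none; bids=[-] asks=[#4:4@97 #3:7@98 #6:2@99 #1:10@104]
After op 7 [order #7] limit_buy(price=100, qty=2): fills=#7x#4:2@97; bids=[-] asks=[#4:2@97 #3:7@98 #6:2@99 #1:10@104]

Answer: 2@97,2@97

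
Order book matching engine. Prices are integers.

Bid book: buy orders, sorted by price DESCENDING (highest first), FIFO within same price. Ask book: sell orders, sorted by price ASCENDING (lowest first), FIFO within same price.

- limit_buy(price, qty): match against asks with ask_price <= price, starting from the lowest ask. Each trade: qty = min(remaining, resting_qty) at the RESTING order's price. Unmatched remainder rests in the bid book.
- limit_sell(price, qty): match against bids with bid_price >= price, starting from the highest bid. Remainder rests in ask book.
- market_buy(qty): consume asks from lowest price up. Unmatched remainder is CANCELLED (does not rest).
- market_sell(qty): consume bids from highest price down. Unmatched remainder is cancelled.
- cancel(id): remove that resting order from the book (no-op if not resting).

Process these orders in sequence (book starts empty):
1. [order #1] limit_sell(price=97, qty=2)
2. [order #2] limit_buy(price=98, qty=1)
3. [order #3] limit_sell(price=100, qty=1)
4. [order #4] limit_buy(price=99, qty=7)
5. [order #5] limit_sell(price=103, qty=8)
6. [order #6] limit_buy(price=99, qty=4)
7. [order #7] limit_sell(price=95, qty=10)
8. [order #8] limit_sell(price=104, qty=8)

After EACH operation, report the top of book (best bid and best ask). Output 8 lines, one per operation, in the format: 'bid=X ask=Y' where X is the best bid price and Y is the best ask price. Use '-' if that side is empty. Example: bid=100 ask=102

Answer: bid=- ask=97
bid=- ask=97
bid=- ask=97
bid=99 ask=100
bid=99 ask=100
bid=99 ask=100
bid=- ask=100
bid=- ask=100

Derivation:
After op 1 [order #1] limit_sell(price=97, qty=2): fills=none; bids=[-] asks=[#1:2@97]
After op 2 [order #2] limit_buy(price=98, qty=1): fills=#2x#1:1@97; bids=[-] asks=[#1:1@97]
After op 3 [order #3] limit_sell(price=100, qty=1): fills=none; bids=[-] asks=[#1:1@97 #3:1@100]
After op 4 [order #4] limit_buy(price=99, qty=7): fills=#4x#1:1@97; bids=[#4:6@99] asks=[#3:1@100]
After op 5 [order #5] limit_sell(price=103, qty=8): fills=none; bids=[#4:6@99] asks=[#3:1@100 #5:8@103]
After op 6 [order #6] limit_buy(price=99, qty=4): fills=none; bids=[#4:6@99 #6:4@99] asks=[#3:1@100 #5:8@103]
After op 7 [order #7] limit_sell(price=95, qty=10): fills=#4x#7:6@99 #6x#7:4@99; bids=[-] asks=[#3:1@100 #5:8@103]
After op 8 [order #8] limit_sell(price=104, qty=8): fills=none; bids=[-] asks=[#3:1@100 #5:8@103 #8:8@104]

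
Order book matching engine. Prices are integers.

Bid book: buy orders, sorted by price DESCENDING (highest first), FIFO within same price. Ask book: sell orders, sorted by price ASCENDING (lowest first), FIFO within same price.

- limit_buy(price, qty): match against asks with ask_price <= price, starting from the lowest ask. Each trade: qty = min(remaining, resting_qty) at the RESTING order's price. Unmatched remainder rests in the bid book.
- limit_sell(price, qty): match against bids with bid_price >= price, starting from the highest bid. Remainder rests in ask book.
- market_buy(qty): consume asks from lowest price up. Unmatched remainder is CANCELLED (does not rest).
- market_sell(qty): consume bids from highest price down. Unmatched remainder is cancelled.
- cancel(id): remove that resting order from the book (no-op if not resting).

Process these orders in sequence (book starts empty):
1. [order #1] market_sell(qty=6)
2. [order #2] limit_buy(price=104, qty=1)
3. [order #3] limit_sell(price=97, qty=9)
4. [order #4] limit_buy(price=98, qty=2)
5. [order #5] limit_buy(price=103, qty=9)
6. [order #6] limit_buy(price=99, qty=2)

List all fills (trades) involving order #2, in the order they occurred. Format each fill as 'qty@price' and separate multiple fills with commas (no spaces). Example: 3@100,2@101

After op 1 [order #1] market_sell(qty=6): fills=none; bids=[-] asks=[-]
After op 2 [order #2] limit_buy(price=104, qty=1): fills=none; bids=[#2:1@104] asks=[-]
After op 3 [order #3] limit_sell(price=97, qty=9): fills=#2x#3:1@104; bids=[-] asks=[#3:8@97]
After op 4 [order #4] limit_buy(price=98, qty=2): fills=#4x#3:2@97; bids=[-] asks=[#3:6@97]
After op 5 [order #5] limit_buy(price=103, qty=9): fills=#5x#3:6@97; bids=[#5:3@103] asks=[-]
After op 6 [order #6] limit_buy(price=99, qty=2): fills=none; bids=[#5:3@103 #6:2@99] asks=[-]

Answer: 1@104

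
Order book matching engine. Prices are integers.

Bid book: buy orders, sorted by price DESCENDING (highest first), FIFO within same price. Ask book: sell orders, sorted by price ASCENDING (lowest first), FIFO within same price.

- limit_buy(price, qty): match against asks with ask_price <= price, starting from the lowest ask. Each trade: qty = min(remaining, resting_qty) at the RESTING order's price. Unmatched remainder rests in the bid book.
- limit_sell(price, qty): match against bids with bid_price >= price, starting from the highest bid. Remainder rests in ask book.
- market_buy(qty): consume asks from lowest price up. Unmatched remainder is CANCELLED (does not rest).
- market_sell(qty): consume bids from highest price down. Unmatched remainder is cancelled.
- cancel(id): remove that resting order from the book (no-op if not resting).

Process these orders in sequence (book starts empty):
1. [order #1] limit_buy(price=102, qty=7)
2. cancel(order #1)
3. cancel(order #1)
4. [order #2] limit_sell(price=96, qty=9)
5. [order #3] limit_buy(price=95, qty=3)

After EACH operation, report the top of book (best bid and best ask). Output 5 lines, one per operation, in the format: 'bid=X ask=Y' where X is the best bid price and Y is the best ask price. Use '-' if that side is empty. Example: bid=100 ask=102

After op 1 [order #1] limit_buy(price=102, qty=7): fills=none; bids=[#1:7@102] asks=[-]
After op 2 cancel(order #1): fills=none; bids=[-] asks=[-]
After op 3 cancel(order #1): fills=none; bids=[-] asks=[-]
After op 4 [order #2] limit_sell(price=96, qty=9): fills=none; bids=[-] asks=[#2:9@96]
After op 5 [order #3] limit_buy(price=95, qty=3): fills=none; bids=[#3:3@95] asks=[#2:9@96]

Answer: bid=102 ask=-
bid=- ask=-
bid=- ask=-
bid=- ask=96
bid=95 ask=96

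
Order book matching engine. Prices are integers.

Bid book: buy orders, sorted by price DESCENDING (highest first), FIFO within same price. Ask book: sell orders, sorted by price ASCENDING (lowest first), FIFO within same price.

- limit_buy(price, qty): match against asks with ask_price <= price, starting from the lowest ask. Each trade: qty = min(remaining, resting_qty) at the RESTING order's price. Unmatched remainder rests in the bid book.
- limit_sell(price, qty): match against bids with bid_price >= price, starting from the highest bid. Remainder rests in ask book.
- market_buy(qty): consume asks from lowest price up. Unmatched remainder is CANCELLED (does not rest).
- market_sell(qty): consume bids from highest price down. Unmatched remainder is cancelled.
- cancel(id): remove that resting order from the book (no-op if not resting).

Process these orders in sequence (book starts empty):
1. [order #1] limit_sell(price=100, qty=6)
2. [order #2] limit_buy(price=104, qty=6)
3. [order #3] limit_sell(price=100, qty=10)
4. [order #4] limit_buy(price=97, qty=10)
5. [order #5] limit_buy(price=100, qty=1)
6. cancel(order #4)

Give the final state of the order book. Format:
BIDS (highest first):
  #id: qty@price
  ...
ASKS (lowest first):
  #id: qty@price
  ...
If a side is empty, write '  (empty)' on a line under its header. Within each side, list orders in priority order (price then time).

After op 1 [order #1] limit_sell(price=100, qty=6): fills=none; bids=[-] asks=[#1:6@100]
After op 2 [order #2] limit_buy(price=104, qty=6): fills=#2x#1:6@100; bids=[-] asks=[-]
After op 3 [order #3] limit_sell(price=100, qty=10): fills=none; bids=[-] asks=[#3:10@100]
After op 4 [order #4] limit_buy(price=97, qty=10): fills=none; bids=[#4:10@97] asks=[#3:10@100]
After op 5 [order #5] limit_buy(price=100, qty=1): fills=#5x#3:1@100; bids=[#4:10@97] asks=[#3:9@100]
After op 6 cancel(order #4): fills=none; bids=[-] asks=[#3:9@100]

Answer: BIDS (highest first):
  (empty)
ASKS (lowest first):
  #3: 9@100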